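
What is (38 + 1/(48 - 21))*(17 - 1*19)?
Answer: -2054/27 ≈ -76.074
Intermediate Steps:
(38 + 1/(48 - 21))*(17 - 1*19) = (38 + 1/27)*(17 - 19) = (38 + 1/27)*(-2) = (1027/27)*(-2) = -2054/27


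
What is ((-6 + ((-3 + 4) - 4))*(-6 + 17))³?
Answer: -970299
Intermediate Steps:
((-6 + ((-3 + 4) - 4))*(-6 + 17))³ = ((-6 + (1 - 4))*11)³ = ((-6 - 3)*11)³ = (-9*11)³ = (-99)³ = -970299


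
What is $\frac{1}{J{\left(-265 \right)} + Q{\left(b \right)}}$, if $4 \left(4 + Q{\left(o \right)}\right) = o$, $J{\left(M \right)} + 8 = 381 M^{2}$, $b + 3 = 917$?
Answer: $\frac{2}{53511883} \approx 3.7375 \cdot 10^{-8}$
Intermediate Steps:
$b = 914$ ($b = -3 + 917 = 914$)
$J{\left(M \right)} = -8 + 381 M^{2}$
$Q{\left(o \right)} = -4 + \frac{o}{4}$
$\frac{1}{J{\left(-265 \right)} + Q{\left(b \right)}} = \frac{1}{\left(-8 + 381 \left(-265\right)^{2}\right) + \left(-4 + \frac{1}{4} \cdot 914\right)} = \frac{1}{\left(-8 + 381 \cdot 70225\right) + \left(-4 + \frac{457}{2}\right)} = \frac{1}{\left(-8 + 26755725\right) + \frac{449}{2}} = \frac{1}{26755717 + \frac{449}{2}} = \frac{1}{\frac{53511883}{2}} = \frac{2}{53511883}$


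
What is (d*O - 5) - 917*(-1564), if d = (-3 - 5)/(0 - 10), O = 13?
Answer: 7170967/5 ≈ 1.4342e+6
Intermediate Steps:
d = ⅘ (d = -8/(-10) = -8*(-⅒) = ⅘ ≈ 0.80000)
(d*O - 5) - 917*(-1564) = ((⅘)*13 - 5) - 917*(-1564) = (52/5 - 5) + 1434188 = 27/5 + 1434188 = 7170967/5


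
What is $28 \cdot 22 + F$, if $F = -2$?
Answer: $614$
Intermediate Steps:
$28 \cdot 22 + F = 28 \cdot 22 - 2 = 616 - 2 = 614$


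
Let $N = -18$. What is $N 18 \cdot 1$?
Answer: $-324$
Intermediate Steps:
$N 18 \cdot 1 = \left(-18\right) 18 \cdot 1 = \left(-324\right) 1 = -324$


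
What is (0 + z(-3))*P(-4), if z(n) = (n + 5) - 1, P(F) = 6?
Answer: 6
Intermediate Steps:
z(n) = 4 + n (z(n) = (5 + n) - 1 = 4 + n)
(0 + z(-3))*P(-4) = (0 + (4 - 3))*6 = (0 + 1)*6 = 1*6 = 6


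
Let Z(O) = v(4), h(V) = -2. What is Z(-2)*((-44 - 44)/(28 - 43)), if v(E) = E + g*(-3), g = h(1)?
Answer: 176/3 ≈ 58.667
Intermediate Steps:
g = -2
v(E) = 6 + E (v(E) = E - 2*(-3) = E + 6 = 6 + E)
Z(O) = 10 (Z(O) = 6 + 4 = 10)
Z(-2)*((-44 - 44)/(28 - 43)) = 10*((-44 - 44)/(28 - 43)) = 10*(-88/(-15)) = 10*(-88*(-1/15)) = 10*(88/15) = 176/3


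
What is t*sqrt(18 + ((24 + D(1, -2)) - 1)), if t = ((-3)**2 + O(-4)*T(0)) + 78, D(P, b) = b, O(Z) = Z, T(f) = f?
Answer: 87*sqrt(39) ≈ 543.31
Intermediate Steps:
t = 87 (t = ((-3)**2 - 4*0) + 78 = (9 + 0) + 78 = 9 + 78 = 87)
t*sqrt(18 + ((24 + D(1, -2)) - 1)) = 87*sqrt(18 + ((24 - 2) - 1)) = 87*sqrt(18 + (22 - 1)) = 87*sqrt(18 + 21) = 87*sqrt(39)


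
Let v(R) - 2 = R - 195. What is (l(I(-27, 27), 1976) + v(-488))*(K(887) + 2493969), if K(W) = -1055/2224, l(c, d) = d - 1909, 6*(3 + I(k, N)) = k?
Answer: -1702801902307/1112 ≈ -1.5313e+9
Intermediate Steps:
I(k, N) = -3 + k/6
v(R) = -193 + R (v(R) = 2 + (R - 195) = 2 + (-195 + R) = -193 + R)
l(c, d) = -1909 + d
K(W) = -1055/2224 (K(W) = -1055*1/2224 = -1055/2224)
(l(I(-27, 27), 1976) + v(-488))*(K(887) + 2493969) = ((-1909 + 1976) + (-193 - 488))*(-1055/2224 + 2493969) = (67 - 681)*(5546586001/2224) = -614*5546586001/2224 = -1702801902307/1112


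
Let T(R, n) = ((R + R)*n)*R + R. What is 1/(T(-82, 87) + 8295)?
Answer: 1/1178189 ≈ 8.4876e-7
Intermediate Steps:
T(R, n) = R + 2*n*R² (T(R, n) = ((2*R)*n)*R + R = (2*R*n)*R + R = 2*n*R² + R = R + 2*n*R²)
1/(T(-82, 87) + 8295) = 1/(-82*(1 + 2*(-82)*87) + 8295) = 1/(-82*(1 - 14268) + 8295) = 1/(-82*(-14267) + 8295) = 1/(1169894 + 8295) = 1/1178189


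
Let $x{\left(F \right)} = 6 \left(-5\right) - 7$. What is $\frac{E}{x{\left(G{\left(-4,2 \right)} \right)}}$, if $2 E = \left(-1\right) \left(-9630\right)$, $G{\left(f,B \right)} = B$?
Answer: $- \frac{4815}{37} \approx -130.14$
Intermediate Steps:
$x{\left(F \right)} = -37$ ($x{\left(F \right)} = -30 - 7 = -37$)
$E = 4815$ ($E = \frac{\left(-1\right) \left(-9630\right)}{2} = \frac{1}{2} \cdot 9630 = 4815$)
$\frac{E}{x{\left(G{\left(-4,2 \right)} \right)}} = \frac{4815}{-37} = 4815 \left(- \frac{1}{37}\right) = - \frac{4815}{37}$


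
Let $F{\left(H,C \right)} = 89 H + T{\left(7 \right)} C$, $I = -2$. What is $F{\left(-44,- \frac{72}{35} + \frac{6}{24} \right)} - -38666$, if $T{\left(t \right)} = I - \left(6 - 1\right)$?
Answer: $\frac{695253}{20} \approx 34763.0$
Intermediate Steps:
$T{\left(t \right)} = -7$ ($T{\left(t \right)} = -2 - \left(6 - 1\right) = -2 - 5 = -7$)
$F{\left(H,C \right)} = - 7 C + 89 H$ ($F{\left(H,C \right)} = 89 H - 7 C = - 7 C + 89 H$)
$F{\left(-44,- \frac{72}{35} + \frac{6}{24} \right)} - -38666 = \left(- 7 \left(- \frac{72}{35} + \frac{6}{24}\right) + 89 \left(-44\right)\right) - -38666 = \left(- 7 \left(\left(-72\right) \frac{1}{35} + 6 \cdot \frac{1}{24}\right) - 3916\right) + 38666 = \left(- 7 \left(- \frac{72}{35} + \frac{1}{4}\right) - 3916\right) + 38666 = \left(\left(-7\right) \left(- \frac{253}{140}\right) - 3916\right) + 38666 = \left(\frac{253}{20} - 3916\right) + 38666 = - \frac{78067}{20} + 38666 = \frac{695253}{20}$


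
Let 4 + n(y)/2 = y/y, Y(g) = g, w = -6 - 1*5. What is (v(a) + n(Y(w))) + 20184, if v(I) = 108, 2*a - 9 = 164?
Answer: 20286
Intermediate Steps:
w = -11 (w = -6 - 5 = -11)
a = 173/2 (a = 9/2 + (½)*164 = 9/2 + 82 = 173/2 ≈ 86.500)
n(y) = -6 (n(y) = -8 + 2*(y/y) = -8 + 2*1 = -8 + 2 = -6)
(v(a) + n(Y(w))) + 20184 = (108 - 6) + 20184 = 102 + 20184 = 20286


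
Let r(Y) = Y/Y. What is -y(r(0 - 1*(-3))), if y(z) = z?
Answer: -1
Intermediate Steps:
r(Y) = 1
-y(r(0 - 1*(-3))) = -1*1 = -1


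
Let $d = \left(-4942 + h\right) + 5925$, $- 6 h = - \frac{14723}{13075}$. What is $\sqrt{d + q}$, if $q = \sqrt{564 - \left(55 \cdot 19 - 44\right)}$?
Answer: $\frac{\sqrt{242037307074 + 246176100 i \sqrt{437}}}{15690} \approx 31.358 + 0.33332 i$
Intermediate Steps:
$h = \frac{14723}{78450}$ ($h = - \frac{\left(-14723\right) \frac{1}{13075}}{6} = \left(- \frac{1}{6}\right) \left(- \frac{14723}{13075}\right) = \frac{14723}{78450} \approx 0.18767$)
$d = \frac{77131073}{78450}$ ($d = \left(-4942 + \frac{14723}{78450}\right) + 5925 = - \frac{387685177}{78450} + 5925 = \frac{77131073}{78450} \approx 983.19$)
$q = i \sqrt{437}$ ($q = \sqrt{564 - \left(1045 - 44\right)} = \sqrt{564 - 1001} = \sqrt{-437} = i \sqrt{437} \approx 20.905 i$)
$\sqrt{d + q} = \sqrt{\frac{77131073}{78450} + i \sqrt{437}}$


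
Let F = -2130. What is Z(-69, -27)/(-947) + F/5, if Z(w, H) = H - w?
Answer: -403464/947 ≈ -426.04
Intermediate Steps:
Z(-69, -27)/(-947) + F/5 = (-27 - 1*(-69))/(-947) - 2130/5 = (-27 + 69)*(-1/947) - 2130*⅕ = 42*(-1/947) - 426 = -42/947 - 426 = -403464/947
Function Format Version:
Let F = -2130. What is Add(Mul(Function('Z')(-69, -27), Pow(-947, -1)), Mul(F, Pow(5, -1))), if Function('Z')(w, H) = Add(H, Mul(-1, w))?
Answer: Rational(-403464, 947) ≈ -426.04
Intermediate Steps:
Add(Mul(Function('Z')(-69, -27), Pow(-947, -1)), Mul(F, Pow(5, -1))) = Add(Mul(Add(-27, Mul(-1, -69)), Pow(-947, -1)), Mul(-2130, Pow(5, -1))) = Add(Mul(Add(-27, 69), Rational(-1, 947)), Mul(-2130, Rational(1, 5))) = Add(Mul(42, Rational(-1, 947)), -426) = Add(Rational(-42, 947), -426) = Rational(-403464, 947)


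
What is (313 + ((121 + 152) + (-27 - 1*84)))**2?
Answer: 225625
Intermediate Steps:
(313 + ((121 + 152) + (-27 - 1*84)))**2 = (313 + (273 + (-27 - 84)))**2 = (313 + (273 - 111))**2 = (313 + 162)**2 = 475**2 = 225625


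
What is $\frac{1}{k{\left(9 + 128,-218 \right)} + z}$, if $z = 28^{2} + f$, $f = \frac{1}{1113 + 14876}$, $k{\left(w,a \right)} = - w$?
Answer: $\frac{15989}{10344884} \approx 0.0015456$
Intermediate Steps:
$f = \frac{1}{15989} \approx 6.2543 \cdot 10^{-5}$
$z = \frac{12535377}{15989}$ ($z = 28^{2} + \frac{1}{15989} = 784 + \frac{1}{15989} = \frac{12535377}{15989} \approx 784.0$)
$\frac{1}{k{\left(9 + 128,-218 \right)} + z} = \frac{1}{- (9 + 128) + \frac{12535377}{15989}} = \frac{1}{\left(-1\right) 137 + \frac{12535377}{15989}} = \frac{1}{-137 + \frac{12535377}{15989}} = \frac{1}{\frac{10344884}{15989}} = \frac{15989}{10344884}$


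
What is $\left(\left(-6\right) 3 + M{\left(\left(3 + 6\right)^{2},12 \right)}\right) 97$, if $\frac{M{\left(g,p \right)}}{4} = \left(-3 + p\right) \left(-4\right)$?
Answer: $-15714$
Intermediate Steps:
$M{\left(g,p \right)} = 48 - 16 p$ ($M{\left(g,p \right)} = 4 \left(-3 + p\right) \left(-4\right) = 4 \left(12 - 4 p\right) = 48 - 16 p$)
$\left(\left(-6\right) 3 + M{\left(\left(3 + 6\right)^{2},12 \right)}\right) 97 = \left(\left(-6\right) 3 + \left(48 - 192\right)\right) 97 = \left(-18 + \left(48 - 192\right)\right) 97 = \left(-18 - 144\right) 97 = \left(-162\right) 97 = -15714$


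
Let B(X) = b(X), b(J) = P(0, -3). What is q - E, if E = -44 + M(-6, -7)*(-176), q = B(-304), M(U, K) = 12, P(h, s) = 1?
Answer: 2157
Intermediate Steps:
b(J) = 1
B(X) = 1
q = 1
E = -2156 (E = -44 + 12*(-176) = -44 - 2112 = -2156)
q - E = 1 - 1*(-2156) = 1 + 2156 = 2157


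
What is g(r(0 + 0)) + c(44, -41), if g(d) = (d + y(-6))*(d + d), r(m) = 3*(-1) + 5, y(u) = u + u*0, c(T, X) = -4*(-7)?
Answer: 12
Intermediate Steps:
c(T, X) = 28
y(u) = u (y(u) = u + 0 = u)
r(m) = 2 (r(m) = -3 + 5 = 2)
g(d) = 2*d*(-6 + d) (g(d) = (d - 6)*(d + d) = (-6 + d)*(2*d) = 2*d*(-6 + d))
g(r(0 + 0)) + c(44, -41) = 2*2*(-6 + 2) + 28 = 2*2*(-4) + 28 = -16 + 28 = 12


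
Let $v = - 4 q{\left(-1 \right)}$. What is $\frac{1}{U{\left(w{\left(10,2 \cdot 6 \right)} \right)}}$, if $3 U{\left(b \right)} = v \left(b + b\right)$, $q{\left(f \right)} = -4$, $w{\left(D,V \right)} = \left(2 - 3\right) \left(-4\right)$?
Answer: $\frac{3}{128} \approx 0.023438$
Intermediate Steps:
$w{\left(D,V \right)} = 4$ ($w{\left(D,V \right)} = \left(-1\right) \left(-4\right) = 4$)
$v = 16$ ($v = \left(-4\right) \left(-4\right) = 16$)
$U{\left(b \right)} = \frac{32 b}{3}$ ($U{\left(b \right)} = \frac{16 \left(b + b\right)}{3} = \frac{16 \cdot 2 b}{3} = \frac{32 b}{3}$)
$\frac{1}{U{\left(w{\left(10,2 \cdot 6 \right)} \right)}} = \frac{1}{\frac{32}{3} \cdot 4} = \frac{1}{\frac{128}{3}} = \frac{3}{128}$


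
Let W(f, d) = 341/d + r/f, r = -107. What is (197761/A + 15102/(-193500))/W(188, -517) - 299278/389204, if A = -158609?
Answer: 11854181825882813/38323536132824250 ≈ 0.30932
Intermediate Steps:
W(f, d) = -107/f + 341/d (W(f, d) = 341/d - 107/f = -107/f + 341/d)
(197761/A + 15102/(-193500))/W(188, -517) - 299278/389204 = (197761/(-158609) + 15102/(-193500))/(-107/188 + 341/(-517)) - 299278/389204 = (197761*(-1/158609) + 15102*(-1/193500))/(-107*1/188 + 341*(-1/517)) - 299278*1/389204 = (-197761/158609 - 839/10750)/(-107/188 - 31/47) - 149639/194602 = -2259003701/(1705046750*(-231/188)) - 149639/194602 = -2259003701/1705046750*(-188/231) - 149639/194602 = 212346347894/196932899625 - 149639/194602 = 11854181825882813/38323536132824250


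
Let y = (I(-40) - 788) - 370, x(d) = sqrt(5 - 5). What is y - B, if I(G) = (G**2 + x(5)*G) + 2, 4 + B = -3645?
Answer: 4093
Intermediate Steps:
B = -3649 (B = -4 - 3645 = -3649)
x(d) = 0 (x(d) = sqrt(0) = 0)
I(G) = 2 + G**2 (I(G) = (G**2 + 0*G) + 2 = (G**2 + 0) + 2 = G**2 + 2 = 2 + G**2)
y = 444 (y = ((2 + (-40)**2) - 788) - 370 = ((2 + 1600) - 788) - 370 = (1602 - 788) - 370 = 814 - 370 = 444)
y - B = 444 - 1*(-3649) = 444 + 3649 = 4093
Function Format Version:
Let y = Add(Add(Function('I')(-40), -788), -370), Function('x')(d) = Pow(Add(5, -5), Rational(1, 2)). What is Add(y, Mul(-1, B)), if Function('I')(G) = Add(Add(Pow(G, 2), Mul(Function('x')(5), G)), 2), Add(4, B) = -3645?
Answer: 4093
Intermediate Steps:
B = -3649 (B = Add(-4, -3645) = -3649)
Function('x')(d) = 0 (Function('x')(d) = Pow(0, Rational(1, 2)) = 0)
Function('I')(G) = Add(2, Pow(G, 2)) (Function('I')(G) = Add(Add(Pow(G, 2), Mul(0, G)), 2) = Add(Add(Pow(G, 2), 0), 2) = Add(Pow(G, 2), 2) = Add(2, Pow(G, 2)))
y = 444 (y = Add(Add(Add(2, Pow(-40, 2)), -788), -370) = Add(Add(Add(2, 1600), -788), -370) = Add(Add(1602, -788), -370) = Add(814, -370) = 444)
Add(y, Mul(-1, B)) = Add(444, Mul(-1, -3649)) = Add(444, 3649) = 4093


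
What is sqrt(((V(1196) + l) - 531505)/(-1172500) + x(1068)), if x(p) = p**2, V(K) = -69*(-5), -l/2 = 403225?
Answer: sqrt(627232616499090)/23450 ≈ 1068.0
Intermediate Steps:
l = -806450 (l = -2*403225 = -806450)
V(K) = 345
sqrt(((V(1196) + l) - 531505)/(-1172500) + x(1068)) = sqrt(((345 - 806450) - 531505)/(-1172500) + 1068**2) = sqrt((-806105 - 531505)*(-1/1172500) + 1140624) = sqrt(-1337610*(-1/1172500) + 1140624) = sqrt(133761/117250 + 1140624) = sqrt(133738297761/117250) = sqrt(627232616499090)/23450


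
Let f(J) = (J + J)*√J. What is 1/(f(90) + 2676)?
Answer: 223/353748 - 15*√10/117916 ≈ 0.00022812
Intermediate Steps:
f(J) = 2*J^(3/2) (f(J) = (2*J)*√J = 2*J^(3/2))
1/(f(90) + 2676) = 1/(2*90^(3/2) + 2676) = 1/(2*(270*√10) + 2676) = 1/(540*√10 + 2676) = 1/(2676 + 540*√10)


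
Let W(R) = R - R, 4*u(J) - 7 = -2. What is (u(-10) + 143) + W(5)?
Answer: 577/4 ≈ 144.25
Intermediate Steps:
u(J) = 5/4 (u(J) = 7/4 + (¼)*(-2) = 7/4 - ½ = 5/4)
W(R) = 0
(u(-10) + 143) + W(5) = (5/4 + 143) + 0 = 577/4 + 0 = 577/4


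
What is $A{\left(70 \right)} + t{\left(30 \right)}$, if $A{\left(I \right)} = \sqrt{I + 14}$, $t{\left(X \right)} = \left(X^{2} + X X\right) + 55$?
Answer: $1855 + 2 \sqrt{21} \approx 1864.2$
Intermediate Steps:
$t{\left(X \right)} = 55 + 2 X^{2}$ ($t{\left(X \right)} = \left(X^{2} + X^{2}\right) + 55 = 2 X^{2} + 55 = 55 + 2 X^{2}$)
$A{\left(I \right)} = \sqrt{14 + I}$
$A{\left(70 \right)} + t{\left(30 \right)} = \sqrt{14 + 70} + \left(55 + 2 \cdot 30^{2}\right) = \sqrt{84} + \left(55 + 2 \cdot 900\right) = 2 \sqrt{21} + \left(55 + 1800\right) = 2 \sqrt{21} + 1855 = 1855 + 2 \sqrt{21}$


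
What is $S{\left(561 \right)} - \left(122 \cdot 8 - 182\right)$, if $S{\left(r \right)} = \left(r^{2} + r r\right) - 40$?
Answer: $628608$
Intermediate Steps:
$S{\left(r \right)} = -40 + 2 r^{2}$ ($S{\left(r \right)} = \left(r^{2} + r^{2}\right) - 40 = 2 r^{2} - 40 = -40 + 2 r^{2}$)
$S{\left(561 \right)} - \left(122 \cdot 8 - 182\right) = \left(-40 + 2 \cdot 561^{2}\right) - \left(122 \cdot 8 - 182\right) = \left(-40 + 2 \cdot 314721\right) - \left(976 - 182\right) = \left(-40 + 629442\right) - 794 = 629402 - 794 = 628608$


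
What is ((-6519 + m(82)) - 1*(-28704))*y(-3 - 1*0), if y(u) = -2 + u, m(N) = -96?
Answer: -110445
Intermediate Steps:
((-6519 + m(82)) - 1*(-28704))*y(-3 - 1*0) = ((-6519 - 96) - 1*(-28704))*(-2 + (-3 - 1*0)) = (-6615 + 28704)*(-2 + (-3 + 0)) = 22089*(-2 - 3) = 22089*(-5) = -110445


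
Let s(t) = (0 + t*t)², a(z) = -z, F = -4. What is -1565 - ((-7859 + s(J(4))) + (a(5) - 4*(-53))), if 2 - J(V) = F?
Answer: 4791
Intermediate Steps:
J(V) = 6 (J(V) = 2 - 1*(-4) = 2 + 4 = 6)
s(t) = t⁴ (s(t) = (0 + t²)² = (t²)² = t⁴)
-1565 - ((-7859 + s(J(4))) + (a(5) - 4*(-53))) = -1565 - ((-7859 + 6⁴) + (-1*5 - 4*(-53))) = -1565 - ((-7859 + 1296) + (-5 + 212)) = -1565 - (-6563 + 207) = -1565 - 1*(-6356) = -1565 + 6356 = 4791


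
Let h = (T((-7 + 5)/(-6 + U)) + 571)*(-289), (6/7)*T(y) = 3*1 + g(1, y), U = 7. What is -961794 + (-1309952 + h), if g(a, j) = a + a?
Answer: -14630705/6 ≈ -2.4385e+6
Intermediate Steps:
g(a, j) = 2*a
T(y) = 35/6 (T(y) = 7*(3*1 + 2*1)/6 = 7*(3 + 2)/6 = (7/6)*5 = 35/6)
h = -1000229/6 (h = (35/6 + 571)*(-289) = (3461/6)*(-289) = -1000229/6 ≈ -1.6670e+5)
-961794 + (-1309952 + h) = -961794 + (-1309952 - 1000229/6) = -961794 - 8859941/6 = -14630705/6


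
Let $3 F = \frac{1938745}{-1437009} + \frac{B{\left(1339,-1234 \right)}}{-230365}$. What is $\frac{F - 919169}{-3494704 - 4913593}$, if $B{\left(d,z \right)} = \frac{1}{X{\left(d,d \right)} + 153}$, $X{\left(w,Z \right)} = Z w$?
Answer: $\frac{1636782728266706564126089}{14972816283182715494258190} \approx 0.10932$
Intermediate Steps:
$B{\left(d,z \right)} = \frac{1}{153 + d^{2}}$ ($B{\left(d,z \right)} = \frac{1}{d d + 153} = \frac{1}{d^{2} + 153} = \frac{1}{153 + d^{2}}$)
$F = - \frac{800820902328364459}{1780719244715394270}$ ($F = \frac{\frac{1938745}{-1437009} + \frac{1}{\left(153 + 1339^{2}\right) \left(-230365\right)}}{3} = \frac{1938745 \left(- \frac{1}{1437009}\right) + \frac{1}{153 + 1792921} \left(- \frac{1}{230365}\right)}{3} = \frac{- \frac{1938745}{1437009} + \frac{1}{1793074} \left(- \frac{1}{230365}\right)}{3} = \frac{- \frac{1938745}{1437009} - \frac{1}{413061492010}}{3} = \frac{1}{3} \left(- \frac{800820902328364459}{593573081571798090}\right) = - \frac{800820902328364459}{1780719244715394270} \approx -0.44972$)
$\frac{F - 919169}{-3494704 - 4913593} = \frac{- \frac{800820902328364459}{1780719244715394270} - 919169}{-3494704 - 4913593} = - \frac{1636782728266706564126089}{1780719244715394270 \left(-8408297\right)} = \left(- \frac{1636782728266706564126089}{1780719244715394270}\right) \left(- \frac{1}{8408297}\right) = \frac{1636782728266706564126089}{14972816283182715494258190}$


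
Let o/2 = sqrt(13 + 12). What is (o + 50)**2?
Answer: 3600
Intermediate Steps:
o = 10 (o = 2*sqrt(13 + 12) = 2*sqrt(25) = 2*5 = 10)
(o + 50)**2 = (10 + 50)**2 = 60**2 = 3600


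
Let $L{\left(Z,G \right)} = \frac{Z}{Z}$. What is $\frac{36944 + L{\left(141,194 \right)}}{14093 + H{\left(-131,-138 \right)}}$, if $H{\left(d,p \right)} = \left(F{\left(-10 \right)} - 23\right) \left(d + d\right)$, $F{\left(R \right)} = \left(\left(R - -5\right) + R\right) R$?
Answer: $- \frac{36945}{19181} \approx -1.9261$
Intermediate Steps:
$F{\left(R \right)} = R \left(5 + 2 R\right)$ ($F{\left(R \right)} = \left(\left(R + 5\right) + R\right) R = \left(\left(5 + R\right) + R\right) R = \left(5 + 2 R\right) R = R \left(5 + 2 R\right)$)
$H{\left(d,p \right)} = 254 d$ ($H{\left(d,p \right)} = \left(- 10 \left(5 + 2 \left(-10\right)\right) - 23\right) \left(d + d\right) = \left(- 10 \left(5 - 20\right) - 23\right) 2 d = \left(\left(-10\right) \left(-15\right) - 23\right) 2 d = \left(150 - 23\right) 2 d = 127 \cdot 2 d = 254 d$)
$L{\left(Z,G \right)} = 1$
$\frac{36944 + L{\left(141,194 \right)}}{14093 + H{\left(-131,-138 \right)}} = \frac{36944 + 1}{14093 + 254 \left(-131\right)} = \frac{36945}{14093 - 33274} = \frac{36945}{-19181} = 36945 \left(- \frac{1}{19181}\right) = - \frac{36945}{19181}$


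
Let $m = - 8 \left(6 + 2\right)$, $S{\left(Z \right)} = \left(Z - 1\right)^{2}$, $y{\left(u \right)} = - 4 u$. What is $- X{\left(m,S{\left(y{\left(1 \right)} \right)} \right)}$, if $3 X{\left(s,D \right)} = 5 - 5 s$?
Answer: $- \frac{325}{3} \approx -108.33$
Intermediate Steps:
$S{\left(Z \right)} = \left(-1 + Z\right)^{2}$
$m = -64$ ($m = \left(-8\right) 8 = -64$)
$X{\left(s,D \right)} = \frac{5}{3} - \frac{5 s}{3}$ ($X{\left(s,D \right)} = \frac{5 - 5 s}{3} = \frac{5}{3} - \frac{5 s}{3}$)
$- X{\left(m,S{\left(y{\left(1 \right)} \right)} \right)} = - (\frac{5}{3} - - \frac{320}{3}) = - (\frac{5}{3} + \frac{320}{3}) = \left(-1\right) \frac{325}{3} = - \frac{325}{3}$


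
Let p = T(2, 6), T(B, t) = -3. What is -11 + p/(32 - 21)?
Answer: -124/11 ≈ -11.273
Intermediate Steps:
p = -3
-11 + p/(32 - 21) = -11 - 3/(32 - 21) = -11 - 3/11 = -124/11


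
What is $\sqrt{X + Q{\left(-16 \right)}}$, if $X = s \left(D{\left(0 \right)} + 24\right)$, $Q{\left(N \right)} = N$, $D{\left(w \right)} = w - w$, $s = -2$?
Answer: $8 i \approx 8.0 i$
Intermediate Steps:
$D{\left(w \right)} = 0$
$X = -48$ ($X = - 2 \left(0 + 24\right) = \left(-2\right) 24 = -48$)
$\sqrt{X + Q{\left(-16 \right)}} = \sqrt{-48 - 16} = \sqrt{-64} = 8 i$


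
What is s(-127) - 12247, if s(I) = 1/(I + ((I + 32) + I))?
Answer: -4274204/349 ≈ -12247.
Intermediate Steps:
s(I) = 1/(32 + 3*I) (s(I) = 1/(I + ((32 + I) + I)) = 1/(I + (32 + 2*I)) = 1/(32 + 3*I))
s(-127) - 12247 = 1/(32 + 3*(-127)) - 12247 = 1/(32 - 381) - 12247 = 1/(-349) - 12247 = -1/349 - 12247 = -4274204/349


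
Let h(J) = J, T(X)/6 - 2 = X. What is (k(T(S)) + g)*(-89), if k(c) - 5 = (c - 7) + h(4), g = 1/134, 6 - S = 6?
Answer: -167053/134 ≈ -1246.7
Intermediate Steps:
S = 0 (S = 6 - 1*6 = 6 - 6 = 0)
T(X) = 12 + 6*X
g = 1/134 ≈ 0.0074627
k(c) = 2 + c (k(c) = 5 + ((c - 7) + 4) = 5 + ((-7 + c) + 4) = 5 + (-3 + c) = 2 + c)
(k(T(S)) + g)*(-89) = ((2 + (12 + 6*0)) + 1/134)*(-89) = ((2 + (12 + 0)) + 1/134)*(-89) = ((2 + 12) + 1/134)*(-89) = (14 + 1/134)*(-89) = (1877/134)*(-89) = -167053/134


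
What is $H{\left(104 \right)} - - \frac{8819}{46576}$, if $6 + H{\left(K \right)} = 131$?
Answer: $\frac{5830819}{46576} \approx 125.19$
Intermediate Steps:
$H{\left(K \right)} = 125$ ($H{\left(K \right)} = -6 + 131 = 125$)
$H{\left(104 \right)} - - \frac{8819}{46576} = 125 - - \frac{8819}{46576} = 125 + \frac{8819}{46576} = \frac{5830819}{46576}$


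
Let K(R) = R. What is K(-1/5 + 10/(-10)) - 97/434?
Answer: -3089/2170 ≈ -1.4235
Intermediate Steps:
K(-1/5 + 10/(-10)) - 97/434 = (-1/5 + 10/(-10)) - 97/434 = (-1*⅕ + 10*(-⅒)) - 97*1/434 = (-⅕ - 1) - 97/434 = -6/5 - 97/434 = -3089/2170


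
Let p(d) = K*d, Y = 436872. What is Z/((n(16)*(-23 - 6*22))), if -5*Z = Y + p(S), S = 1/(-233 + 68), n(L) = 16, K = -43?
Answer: 72083923/2046000 ≈ 35.232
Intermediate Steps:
S = -1/165 (S = 1/(-165) = -1/165 ≈ -0.0060606)
p(d) = -43*d
Z = -72083923/825 (Z = -(436872 - 43*(-1/165))/5 = -(436872 + 43/165)/5 = -⅕*72083923/165 = -72083923/825 ≈ -87375.)
Z/((n(16)*(-23 - 6*22))) = -72083923*1/(16*(-23 - 6*22))/825 = -72083923*1/(16*(-23 - 132))/825 = -72083923/(825*(16*(-155))) = -72083923/825/(-2480) = -72083923/825*(-1/2480) = 72083923/2046000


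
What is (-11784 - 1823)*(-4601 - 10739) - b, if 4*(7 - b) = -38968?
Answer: 208721631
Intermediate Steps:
b = 9749 (b = 7 - 1/4*(-38968) = 7 + 9742 = 9749)
(-11784 - 1823)*(-4601 - 10739) - b = (-11784 - 1823)*(-4601 - 10739) - 1*9749 = -13607*(-15340) - 9749 = 208731380 - 9749 = 208721631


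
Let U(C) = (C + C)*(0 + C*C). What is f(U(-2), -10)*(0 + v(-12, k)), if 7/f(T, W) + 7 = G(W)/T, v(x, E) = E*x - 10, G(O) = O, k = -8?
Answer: -4816/51 ≈ -94.431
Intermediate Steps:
U(C) = 2*C**3 (U(C) = (2*C)*(0 + C**2) = (2*C)*C**2 = 2*C**3)
v(x, E) = -10 + E*x
f(T, W) = 7/(-7 + W/T)
f(U(-2), -10)*(0 + v(-12, k)) = (-7*2*(-2)**3/(-1*(-10) + 7*(2*(-2)**3)))*(0 + (-10 - 8*(-12))) = (-7*2*(-8)/(10 + 7*(2*(-8))))*(0 + (-10 + 96)) = (-7*(-16)/(10 + 7*(-16)))*(0 + 86) = -7*(-16)/(10 - 112)*86 = -7*(-16)/(-102)*86 = -7*(-16)*(-1/102)*86 = -56/51*86 = -4816/51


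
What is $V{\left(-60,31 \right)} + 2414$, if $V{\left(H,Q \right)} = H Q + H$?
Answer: $494$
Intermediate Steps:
$V{\left(H,Q \right)} = H + H Q$
$V{\left(-60,31 \right)} + 2414 = - 60 \left(1 + 31\right) + 2414 = \left(-60\right) 32 + 2414 = -1920 + 2414 = 494$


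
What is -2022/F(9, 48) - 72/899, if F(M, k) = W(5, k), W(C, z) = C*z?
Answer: -305843/35960 ≈ -8.5051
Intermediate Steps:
F(M, k) = 5*k
-2022/F(9, 48) - 72/899 = -2022/(5*48) - 72/899 = -2022/240 - 72*1/899 = -2022*1/240 - 72/899 = -337/40 - 72/899 = -305843/35960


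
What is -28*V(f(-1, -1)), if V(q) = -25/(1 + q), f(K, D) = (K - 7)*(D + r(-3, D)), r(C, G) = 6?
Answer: -700/39 ≈ -17.949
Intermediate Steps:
f(K, D) = (-7 + K)*(6 + D) (f(K, D) = (K - 7)*(D + 6) = (-7 + K)*(6 + D))
-28*V(f(-1, -1)) = -(-700)/(1 + (-42 - 7*(-1) + 6*(-1) - 1*(-1))) = -(-700)/(1 + (-42 + 7 - 6 + 1)) = -(-700)/(1 - 40) = -(-700)/(-39) = -(-700)*(-1)/39 = -28*25/39 = -700/39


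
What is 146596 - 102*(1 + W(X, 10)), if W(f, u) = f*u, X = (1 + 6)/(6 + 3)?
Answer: 437102/3 ≈ 1.4570e+5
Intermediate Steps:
X = 7/9 ≈ 0.77778
146596 - 102*(1 + W(X, 10)) = 146596 - 102*(1 + (7/9)*10) = 146596 - 102*(1 + 70/9) = 146596 - 102*79/9 = 146596 - 1*2686/3 = 146596 - 2686/3 = 437102/3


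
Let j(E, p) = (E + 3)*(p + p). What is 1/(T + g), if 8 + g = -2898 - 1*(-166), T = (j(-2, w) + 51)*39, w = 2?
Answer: -1/595 ≈ -0.0016807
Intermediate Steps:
j(E, p) = 2*p*(3 + E) (j(E, p) = (3 + E)*(2*p) = 2*p*(3 + E))
T = 2145 (T = (2*2*(3 - 2) + 51)*39 = (2*2*1 + 51)*39 = (4 + 51)*39 = 55*39 = 2145)
g = -2740 (g = -8 + (-2898 - 1*(-166)) = -8 + (-2898 + 166) = -8 - 2732 = -2740)
1/(T + g) = 1/(2145 - 2740) = 1/(-595) = -1/595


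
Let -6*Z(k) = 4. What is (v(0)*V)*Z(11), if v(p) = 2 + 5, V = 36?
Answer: -168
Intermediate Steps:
v(p) = 7
Z(k) = -⅔ (Z(k) = -⅙*4 = -⅔)
(v(0)*V)*Z(11) = (7*36)*(-⅔) = 252*(-⅔) = -168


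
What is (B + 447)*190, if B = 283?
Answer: 138700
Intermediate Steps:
(B + 447)*190 = (283 + 447)*190 = 730*190 = 138700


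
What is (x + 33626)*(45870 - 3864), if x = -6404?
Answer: 1143487332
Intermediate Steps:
(x + 33626)*(45870 - 3864) = (-6404 + 33626)*(45870 - 3864) = 27222*42006 = 1143487332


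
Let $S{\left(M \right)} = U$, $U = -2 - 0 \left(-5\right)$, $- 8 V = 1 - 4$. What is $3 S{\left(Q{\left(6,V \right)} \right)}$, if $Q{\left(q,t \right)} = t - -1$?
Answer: $-6$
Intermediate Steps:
$V = \frac{3}{8}$ ($V = - \frac{1 - 4}{8} = \left(- \frac{1}{8}\right) \left(-3\right) = \frac{3}{8} \approx 0.375$)
$U = -2$ ($U = -2 - 0 = -2 + 0 = -2$)
$Q{\left(q,t \right)} = 1 + t$ ($Q{\left(q,t \right)} = t + 1 = 1 + t$)
$S{\left(M \right)} = -2$
$3 S{\left(Q{\left(6,V \right)} \right)} = 3 \left(-2\right) = -6$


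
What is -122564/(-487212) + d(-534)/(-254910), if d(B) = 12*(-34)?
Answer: 1310065489/5174800455 ≈ 0.25316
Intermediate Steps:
d(B) = -408
-122564/(-487212) + d(-534)/(-254910) = -122564/(-487212) - 408/(-254910) = -122564*(-1/487212) - 408*(-1/254910) = 30641/121803 + 68/42485 = 1310065489/5174800455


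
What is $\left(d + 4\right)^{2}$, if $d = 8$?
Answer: $144$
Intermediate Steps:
$\left(d + 4\right)^{2} = \left(8 + 4\right)^{2} = 12^{2} = 144$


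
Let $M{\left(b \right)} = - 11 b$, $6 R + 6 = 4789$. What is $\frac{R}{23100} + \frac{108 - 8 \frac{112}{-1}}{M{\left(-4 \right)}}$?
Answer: $\frac{3167383}{138600} \approx 22.853$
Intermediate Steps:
$R = \frac{4783}{6}$ ($R = -1 + \frac{1}{6} \cdot 4789 = -1 + \frac{4789}{6} = \frac{4783}{6} \approx 797.17$)
$\frac{R}{23100} + \frac{108 - 8 \frac{112}{-1}}{M{\left(-4 \right)}} = \frac{4783}{6 \cdot 23100} + \frac{108 - 8 \frac{112}{-1}}{\left(-11\right) \left(-4\right)} = \frac{4783}{6} \cdot \frac{1}{23100} + \frac{108 - 8 \cdot 112 \left(-1\right)}{44} = \frac{4783}{138600} + \left(108 - -896\right) \frac{1}{44} = \frac{4783}{138600} + \left(108 + 896\right) \frac{1}{44} = \frac{4783}{138600} + 1004 \cdot \frac{1}{44} = \frac{4783}{138600} + \frac{251}{11} = \frac{3167383}{138600}$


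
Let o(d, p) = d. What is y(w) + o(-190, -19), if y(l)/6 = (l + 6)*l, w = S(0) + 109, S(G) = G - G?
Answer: 75020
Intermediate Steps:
S(G) = 0
w = 109 (w = 0 + 109 = 109)
y(l) = 6*l*(6 + l) (y(l) = 6*((l + 6)*l) = 6*((6 + l)*l) = 6*(l*(6 + l)) = 6*l*(6 + l))
y(w) + o(-190, -19) = 6*109*(6 + 109) - 190 = 6*109*115 - 190 = 75210 - 190 = 75020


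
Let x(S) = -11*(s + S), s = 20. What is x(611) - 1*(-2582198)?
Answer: 2575257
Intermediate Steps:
x(S) = -220 - 11*S (x(S) = -11*(20 + S) = -220 - 11*S)
x(611) - 1*(-2582198) = (-220 - 11*611) - 1*(-2582198) = (-220 - 6721) + 2582198 = -6941 + 2582198 = 2575257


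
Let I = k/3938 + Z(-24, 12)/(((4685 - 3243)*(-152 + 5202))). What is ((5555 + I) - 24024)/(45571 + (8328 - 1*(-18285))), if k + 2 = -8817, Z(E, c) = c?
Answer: -132424516972211/517503514250800 ≈ -0.25589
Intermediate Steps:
k = -8819 (k = -2 - 8817 = -8819)
I = -16055198161/7169227450 (I = -8819/3938 + 12/(((4685 - 3243)*(-152 + 5202))) = -8819*1/3938 + 12/((1442*5050)) = -8819/3938 + 12/7282100 = -8819/3938 + 12*(1/7282100) = -8819/3938 + 3/1820525 = -16055198161/7169227450 ≈ -2.2395)
((5555 + I) - 24024)/(45571 + (8328 - 1*(-18285))) = ((5555 - 16055198161/7169227450) - 24024)/(45571 + (8328 - 1*(-18285))) = (39809003286589/7169227450 - 24024)/(45571 + (8328 + 18285)) = -132424516972211/(7169227450*(45571 + 26613)) = -132424516972211/7169227450/72184 = -132424516972211/7169227450*1/72184 = -132424516972211/517503514250800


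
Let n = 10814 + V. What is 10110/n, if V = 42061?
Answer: 674/3525 ≈ 0.19121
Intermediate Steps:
n = 52875 (n = 10814 + 42061 = 52875)
10110/n = 10110/52875 = 10110*(1/52875) = 674/3525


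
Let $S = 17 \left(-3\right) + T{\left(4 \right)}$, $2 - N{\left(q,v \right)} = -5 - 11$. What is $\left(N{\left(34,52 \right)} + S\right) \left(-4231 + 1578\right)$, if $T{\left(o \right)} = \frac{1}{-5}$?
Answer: $\frac{440398}{5} \approx 88080.0$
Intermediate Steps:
$N{\left(q,v \right)} = 18$ ($N{\left(q,v \right)} = 2 - \left(-5 - 11\right) = 2 - -16 = 2 + 16 = 18$)
$T{\left(o \right)} = - \frac{1}{5}$
$S = - \frac{256}{5}$ ($S = 17 \left(-3\right) - \frac{1}{5} = -51 - \frac{1}{5} = - \frac{256}{5} \approx -51.2$)
$\left(N{\left(34,52 \right)} + S\right) \left(-4231 + 1578\right) = \left(18 - \frac{256}{5}\right) \left(-4231 + 1578\right) = \left(- \frac{166}{5}\right) \left(-2653\right) = \frac{440398}{5}$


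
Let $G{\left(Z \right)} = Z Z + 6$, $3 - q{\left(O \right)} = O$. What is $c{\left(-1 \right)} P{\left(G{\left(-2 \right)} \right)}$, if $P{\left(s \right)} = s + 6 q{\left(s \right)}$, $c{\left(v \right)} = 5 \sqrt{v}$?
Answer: $- 160 i \approx - 160.0 i$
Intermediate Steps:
$q{\left(O \right)} = 3 - O$
$G{\left(Z \right)} = 6 + Z^{2}$ ($G{\left(Z \right)} = Z^{2} + 6 = 6 + Z^{2}$)
$P{\left(s \right)} = 18 - 5 s$ ($P{\left(s \right)} = s + 6 \left(3 - s\right) = s - \left(-18 + 6 s\right) = 18 - 5 s$)
$c{\left(-1 \right)} P{\left(G{\left(-2 \right)} \right)} = 5 \sqrt{-1} \left(18 - 5 \left(6 + \left(-2\right)^{2}\right)\right) = 5 i \left(18 - 5 \left(6 + 4\right)\right) = 5 i \left(18 - 50\right) = 5 i \left(-32\right) = - 160 i$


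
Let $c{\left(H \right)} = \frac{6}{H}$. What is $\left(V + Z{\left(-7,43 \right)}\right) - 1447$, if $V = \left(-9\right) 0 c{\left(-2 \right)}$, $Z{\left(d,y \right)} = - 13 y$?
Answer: $-2006$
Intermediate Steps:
$V = 0$ ($V = \left(-9\right) 0 \frac{6}{-2} = 0 \cdot 6 \left(- \frac{1}{2}\right) = 0 \left(-3\right) = 0$)
$\left(V + Z{\left(-7,43 \right)}\right) - 1447 = \left(0 - 559\right) - 1447 = -559 - 1447 = -2006$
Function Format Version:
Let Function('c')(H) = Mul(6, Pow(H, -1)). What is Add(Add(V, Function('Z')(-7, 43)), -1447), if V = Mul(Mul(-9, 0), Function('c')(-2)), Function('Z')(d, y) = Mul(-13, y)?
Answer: -2006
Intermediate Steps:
V = 0 (V = Mul(Mul(-9, 0), Mul(6, Pow(-2, -1))) = Mul(0, Mul(6, Rational(-1, 2))) = Mul(0, -3) = 0)
Add(Add(V, Function('Z')(-7, 43)), -1447) = Add(Add(0, Mul(-13, 43)), -1447) = Add(Add(0, -559), -1447) = Add(-559, -1447) = -2006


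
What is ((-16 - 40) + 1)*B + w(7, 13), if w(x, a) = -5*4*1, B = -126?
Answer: 6910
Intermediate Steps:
w(x, a) = -20 (w(x, a) = -20*1 = -20)
((-16 - 40) + 1)*B + w(7, 13) = ((-16 - 40) + 1)*(-126) - 20 = (-56 + 1)*(-126) - 20 = -55*(-126) - 20 = 6930 - 20 = 6910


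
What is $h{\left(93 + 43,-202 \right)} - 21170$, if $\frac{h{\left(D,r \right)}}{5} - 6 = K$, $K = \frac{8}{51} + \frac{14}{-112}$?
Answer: $- \frac{8625055}{408} \approx -21140.0$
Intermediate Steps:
$K = \frac{13}{408}$ ($K = 8 \cdot \frac{1}{51} + 14 \left(- \frac{1}{112}\right) = \frac{8}{51} - \frac{1}{8} = \frac{13}{408} \approx 0.031863$)
$h{\left(D,r \right)} = \frac{12305}{408}$ ($h{\left(D,r \right)} = 30 + 5 \cdot \frac{13}{408} = 30 + \frac{65}{408} = \frac{12305}{408}$)
$h{\left(93 + 43,-202 \right)} - 21170 = \frac{12305}{408} - 21170 = - \frac{8625055}{408}$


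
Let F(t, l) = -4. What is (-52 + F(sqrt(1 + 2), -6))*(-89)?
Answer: 4984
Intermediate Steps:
(-52 + F(sqrt(1 + 2), -6))*(-89) = (-52 - 4)*(-89) = -56*(-89) = 4984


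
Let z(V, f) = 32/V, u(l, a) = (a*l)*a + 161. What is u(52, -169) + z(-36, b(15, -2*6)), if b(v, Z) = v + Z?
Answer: 13367989/9 ≈ 1.4853e+6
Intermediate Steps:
u(l, a) = 161 + l*a² (u(l, a) = l*a² + 161 = 161 + l*a²)
b(v, Z) = Z + v
u(52, -169) + z(-36, b(15, -2*6)) = (161 + 52*(-169)²) + 32/(-36) = (161 + 52*28561) + 32*(-1/36) = (161 + 1485172) - 8/9 = 1485333 - 8/9 = 13367989/9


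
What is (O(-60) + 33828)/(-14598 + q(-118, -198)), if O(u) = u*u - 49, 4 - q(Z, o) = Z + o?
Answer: -37379/14278 ≈ -2.6179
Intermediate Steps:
q(Z, o) = 4 - Z - o (q(Z, o) = 4 - (Z + o) = 4 + (-Z - o) = 4 - Z - o)
O(u) = -49 + u² (O(u) = u² - 49 = -49 + u²)
(O(-60) + 33828)/(-14598 + q(-118, -198)) = ((-49 + (-60)²) + 33828)/(-14598 + (4 - 1*(-118) - 1*(-198))) = ((-49 + 3600) + 33828)/(-14598 + (4 + 118 + 198)) = (3551 + 33828)/(-14598 + 320) = 37379/(-14278) = 37379*(-1/14278) = -37379/14278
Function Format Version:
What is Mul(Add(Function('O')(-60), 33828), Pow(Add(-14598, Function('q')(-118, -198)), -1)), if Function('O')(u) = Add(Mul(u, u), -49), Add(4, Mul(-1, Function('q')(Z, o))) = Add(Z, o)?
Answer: Rational(-37379, 14278) ≈ -2.6179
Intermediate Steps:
Function('q')(Z, o) = Add(4, Mul(-1, Z), Mul(-1, o)) (Function('q')(Z, o) = Add(4, Mul(-1, Add(Z, o))) = Add(4, Add(Mul(-1, Z), Mul(-1, o))) = Add(4, Mul(-1, Z), Mul(-1, o)))
Function('O')(u) = Add(-49, Pow(u, 2)) (Function('O')(u) = Add(Pow(u, 2), -49) = Add(-49, Pow(u, 2)))
Mul(Add(Function('O')(-60), 33828), Pow(Add(-14598, Function('q')(-118, -198)), -1)) = Mul(Add(Add(-49, Pow(-60, 2)), 33828), Pow(Add(-14598, Add(4, Mul(-1, -118), Mul(-1, -198))), -1)) = Mul(Add(Add(-49, 3600), 33828), Pow(Add(-14598, Add(4, 118, 198)), -1)) = Mul(Add(3551, 33828), Pow(Add(-14598, 320), -1)) = Mul(37379, Pow(-14278, -1)) = Mul(37379, Rational(-1, 14278)) = Rational(-37379, 14278)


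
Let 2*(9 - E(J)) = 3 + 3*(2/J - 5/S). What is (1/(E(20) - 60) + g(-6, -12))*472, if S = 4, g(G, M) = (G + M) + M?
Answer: -28777840/2031 ≈ -14169.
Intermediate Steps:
g(G, M) = G + 2*M
E(J) = 75/8 - 3/J (E(J) = 9 - (3 + 3*(2/J - 5/4))/2 = 9 - (3 + 3*(-5/4 + 2/J))/2 = 9 - (3 + (-15/4 + 6/J))/2 = 9 - (-¾ + 6/J)/2 = 9 + (3/8 - 3/J) = 75/8 - 3/J)
(1/(E(20) - 60) + g(-6, -12))*472 = (1/((75/8 - 3/20) - 60) + (-6 + 2*(-12)))*472 = (1/((75/8 - 3*1/20) - 60) + (-6 - 24))*472 = (1/((75/8 - 3/20) - 60) - 30)*472 = (1/(369/40 - 60) - 30)*472 = (1/(-2031/40) - 30)*472 = (-40/2031 - 30)*472 = -60970/2031*472 = -28777840/2031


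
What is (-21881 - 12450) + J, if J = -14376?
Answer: -48707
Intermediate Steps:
(-21881 - 12450) + J = (-21881 - 12450) - 14376 = -34331 - 14376 = -48707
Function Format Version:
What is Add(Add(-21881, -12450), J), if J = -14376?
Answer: -48707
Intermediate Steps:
Add(Add(-21881, -12450), J) = Add(Add(-21881, -12450), -14376) = Add(-34331, -14376) = -48707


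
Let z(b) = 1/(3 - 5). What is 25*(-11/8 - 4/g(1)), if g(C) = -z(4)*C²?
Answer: -1875/8 ≈ -234.38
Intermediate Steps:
z(b) = -½ (z(b) = 1/(-2) = -½)
g(C) = C²/2 (g(C) = -(-1)*C²/2 = C²/2)
25*(-11/8 - 4/g(1)) = 25*(-11/8 - 4/((½)*1²)) = 25*(-11*⅛ - 4/((½)*1)) = 25*(-11/8 - 4/½) = 25*(-11/8 - 4*2) = 25*(-11/8 - 8) = 25*(-75/8) = -1875/8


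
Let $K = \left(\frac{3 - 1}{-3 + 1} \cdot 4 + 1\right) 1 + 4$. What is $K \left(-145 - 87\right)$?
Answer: $-232$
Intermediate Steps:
$K = 1$ ($K = \left(\frac{2}{-2} \cdot 4 + 1\right) 1 + 4 = \left(2 \left(- \frac{1}{2}\right) 4 + 1\right) 1 + 4 = \left(\left(-1\right) 4 + 1\right) 1 + 4 = \left(-4 + 1\right) 1 + 4 = \left(-3\right) 1 + 4 = -3 + 4 = 1$)
$K \left(-145 - 87\right) = 1 \left(-145 - 87\right) = 1 \left(-232\right) = -232$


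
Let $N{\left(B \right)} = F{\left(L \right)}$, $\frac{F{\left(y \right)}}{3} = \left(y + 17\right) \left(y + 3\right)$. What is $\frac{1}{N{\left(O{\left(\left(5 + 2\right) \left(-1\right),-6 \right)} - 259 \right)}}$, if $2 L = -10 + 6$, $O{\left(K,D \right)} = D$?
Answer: $\frac{1}{45} \approx 0.022222$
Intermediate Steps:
$L = -2$ ($L = \frac{-10 + 6}{2} = \frac{1}{2} \left(-4\right) = -2$)
$F{\left(y \right)} = 3 \left(3 + y\right) \left(17 + y\right)$ ($F{\left(y \right)} = 3 \left(y + 17\right) \left(y + 3\right) = 3 \left(17 + y\right) \left(3 + y\right) = 3 \left(3 + y\right) \left(17 + y\right)$)
$N{\left(B \right)} = 45$ ($N{\left(B \right)} = 153 + 3 \left(-2\right)^{2} + 60 \left(-2\right) = 153 + 3 \cdot 4 - 120 = 153 + 12 - 120 = 45$)
$\frac{1}{N{\left(O{\left(\left(5 + 2\right) \left(-1\right),-6 \right)} - 259 \right)}} = \frac{1}{45}$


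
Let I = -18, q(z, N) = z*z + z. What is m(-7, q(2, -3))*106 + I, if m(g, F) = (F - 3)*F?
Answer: 1890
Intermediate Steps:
q(z, N) = z + z² (q(z, N) = z² + z = z + z²)
m(g, F) = F*(-3 + F) (m(g, F) = (-3 + F)*F = F*(-3 + F))
m(-7, q(2, -3))*106 + I = ((2*(1 + 2))*(-3 + 2*(1 + 2)))*106 - 18 = ((2*3)*(-3 + 2*3))*106 - 18 = (6*(-3 + 6))*106 - 18 = (6*3)*106 - 18 = 18*106 - 18 = 1908 - 18 = 1890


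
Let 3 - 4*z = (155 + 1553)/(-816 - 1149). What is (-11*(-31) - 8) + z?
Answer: 2624983/7860 ≈ 333.97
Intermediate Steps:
z = 7603/7860 (z = ¾ - (155 + 1553)/(4*(-816 - 1149)) = ¾ - 427/(-1965) = ¾ - 427*(-1)/1965 = ¾ - ¼*(-1708/1965) = ¾ + 427/1965 = 7603/7860 ≈ 0.96730)
(-11*(-31) - 8) + z = (-11*(-31) - 8) + 7603/7860 = (341 - 8) + 7603/7860 = 333 + 7603/7860 = 2624983/7860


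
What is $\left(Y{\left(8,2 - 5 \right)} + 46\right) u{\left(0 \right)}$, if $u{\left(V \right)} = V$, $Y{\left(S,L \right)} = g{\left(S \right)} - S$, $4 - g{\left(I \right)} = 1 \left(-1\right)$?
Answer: $0$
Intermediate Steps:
$g{\left(I \right)} = 5$ ($g{\left(I \right)} = 4 - 1 \left(-1\right) = 4 - -1 = 4 + 1 = 5$)
$Y{\left(S,L \right)} = 5 - S$
$\left(Y{\left(8,2 - 5 \right)} + 46\right) u{\left(0 \right)} = \left(\left(5 - 8\right) + 46\right) 0 = \left(-3 + 46\right) 0 = 43 \cdot 0 = 0$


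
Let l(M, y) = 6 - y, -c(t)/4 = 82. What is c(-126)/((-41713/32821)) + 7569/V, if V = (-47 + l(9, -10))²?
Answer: 10661167465/40086193 ≈ 265.96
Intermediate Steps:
c(t) = -328 (c(t) = -4*82 = -328)
V = 961 (V = (-47 + (6 - 1*(-10)))² = (-47 + (6 + 10))² = (-47 + 16)² = (-31)² = 961)
c(-126)/((-41713/32821)) + 7569/V = -328/((-41713/32821)) + 7569/961 = -328/((-41713*1/32821)) + 7569*(1/961) = -328/(-41713/32821) + 7569/961 = -328*(-32821/41713) + 7569/961 = 10765288/41713 + 7569/961 = 10661167465/40086193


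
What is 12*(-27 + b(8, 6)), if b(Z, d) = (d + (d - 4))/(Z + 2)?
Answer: -1572/5 ≈ -314.40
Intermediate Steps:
b(Z, d) = (-4 + 2*d)/(2 + Z) (b(Z, d) = (d + (-4 + d))/(2 + Z) = (-4 + 2*d)/(2 + Z))
12*(-27 + b(8, 6)) = 12*(-27 + 2*(-2 + 6)/(2 + 8)) = 12*(-27 + 2*4/10) = 12*(-27 + 2*(1/10)*4) = 12*(-27 + 4/5) = 12*(-131/5) = -1572/5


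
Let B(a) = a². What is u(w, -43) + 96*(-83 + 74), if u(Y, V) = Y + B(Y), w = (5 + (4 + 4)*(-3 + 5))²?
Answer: 194058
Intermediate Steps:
w = 441 (w = (5 + 8*2)² = (5 + 16)² = 21² = 441)
u(Y, V) = Y + Y²
u(w, -43) + 96*(-83 + 74) = 441*(1 + 441) + 96*(-83 + 74) = 441*442 + 96*(-9) = 194922 - 864 = 194058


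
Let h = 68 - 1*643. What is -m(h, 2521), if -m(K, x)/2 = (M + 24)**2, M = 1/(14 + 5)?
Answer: 417698/361 ≈ 1157.1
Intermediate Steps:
M = 1/19 ≈ 0.052632
h = -575 (h = 68 - 643 = -575)
m(K, x) = -417698/361 (m(K, x) = -2*(1/19 + 24)**2 = -2*(457/19)**2 = -2*208849/361 = -417698/361)
-m(h, 2521) = -1*(-417698/361) = 417698/361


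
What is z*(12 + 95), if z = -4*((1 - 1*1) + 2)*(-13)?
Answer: 11128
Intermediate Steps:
z = 104 (z = -4*((1 - 1) + 2)*(-13) = -4*(0 + 2)*(-13) = -4*2*(-13) = -8*(-13) = 104)
z*(12 + 95) = 104*(12 + 95) = 104*107 = 11128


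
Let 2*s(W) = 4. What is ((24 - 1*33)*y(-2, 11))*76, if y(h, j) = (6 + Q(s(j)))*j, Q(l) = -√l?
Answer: -45144 + 7524*√2 ≈ -34503.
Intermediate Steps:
s(W) = 2 (s(W) = (½)*4 = 2)
y(h, j) = j*(6 - √2) (y(h, j) = (6 - √2)*j = j*(6 - √2))
((24 - 1*33)*y(-2, 11))*76 = ((24 - 1*33)*(11*(6 - √2)))*76 = ((24 - 33)*(66 - 11*√2))*76 = -9*(66 - 11*√2)*76 = (-594 + 99*√2)*76 = -45144 + 7524*√2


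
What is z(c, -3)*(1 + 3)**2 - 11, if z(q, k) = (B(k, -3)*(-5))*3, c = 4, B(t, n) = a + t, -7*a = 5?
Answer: 6163/7 ≈ 880.43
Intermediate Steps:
a = -5/7 (a = -1/7*5 = -5/7 ≈ -0.71429)
B(t, n) = -5/7 + t
z(q, k) = 75/7 - 15*k (z(q, k) = ((-5/7 + k)*(-5))*3 = (25/7 - 5*k)*3 = 75/7 - 15*k)
z(c, -3)*(1 + 3)**2 - 11 = (75/7 - 15*(-3))*(1 + 3)**2 - 11 = (75/7 + 45)*4**2 - 11 = (390/7)*16 - 11 = 6240/7 - 11 = 6163/7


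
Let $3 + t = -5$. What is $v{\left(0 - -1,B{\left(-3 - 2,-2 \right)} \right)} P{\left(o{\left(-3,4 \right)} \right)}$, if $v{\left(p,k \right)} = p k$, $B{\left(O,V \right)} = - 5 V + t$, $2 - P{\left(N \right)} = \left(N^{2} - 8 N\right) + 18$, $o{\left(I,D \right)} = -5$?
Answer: $-162$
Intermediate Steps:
$P{\left(N \right)} = -16 - N^{2} + 8 N$ ($P{\left(N \right)} = 2 - \left(\left(N^{2} - 8 N\right) + 18\right) = 2 - \left(18 + N^{2} - 8 N\right) = -16 - N^{2} + 8 N$)
$t = -8$ ($t = -3 - 5 = -8$)
$B{\left(O,V \right)} = -8 - 5 V$ ($B{\left(O,V \right)} = - 5 V - 8 = -8 - 5 V$)
$v{\left(p,k \right)} = k p$
$v{\left(0 - -1,B{\left(-3 - 2,-2 \right)} \right)} P{\left(o{\left(-3,4 \right)} \right)} = \left(-8 - -10\right) \left(0 - -1\right) \left(-16 - \left(-5\right)^{2} + 8 \left(-5\right)\right) = \left(-8 + 10\right) \left(0 + 1\right) \left(-16 - 25 - 40\right) = 2 \cdot 1 \left(-16 - 25 - 40\right) = 2 \left(-81\right) = -162$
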